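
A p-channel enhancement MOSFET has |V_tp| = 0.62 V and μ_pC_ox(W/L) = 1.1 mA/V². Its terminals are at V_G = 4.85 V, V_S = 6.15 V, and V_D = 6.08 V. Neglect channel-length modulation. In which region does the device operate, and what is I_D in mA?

Triode; I_D = 0.0497 mA

V_SG = V_S − V_G = 6.15 − 4.85 = 1.3 V; V_SD = V_S − V_D = 6.15 − 6.08 = 0.07 V.
V_ov = V_SG − |V_tp| = 1.3 − 0.62 = 0.68 V.
Since V_SD = 0.07 V < V_ov = 0.68 V, the device is in the triode region.
I_D = k_p [V_ov · V_SD − ½ V_SD²] = 1.1 × [0.68 × 0.07 − 0.5 × 0.07²] = 0.0497 mA.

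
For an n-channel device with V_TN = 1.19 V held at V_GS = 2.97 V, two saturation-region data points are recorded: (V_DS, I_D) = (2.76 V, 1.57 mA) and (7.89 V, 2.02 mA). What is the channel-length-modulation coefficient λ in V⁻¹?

λ = 0.0661 V⁻¹

With V_GS fixed, I_D ∝ (1 + λ V_DS) in saturation, so I_D2/I_D1 = (1 + λ V_DS2)/(1 + λ V_DS1).
2.02/1.57 = 1.287 = (1 + 7.89 λ)/(1 + 2.76 λ).
Solving: λ (I_D1 V_DS2 − I_D2 V_DS1) = I_D2 − I_D1, so λ = (2.02 − 1.57) / (1.57 × 7.89 − 2.02 × 2.76) = 0.45 / 6.81 = 0.0661 V⁻¹.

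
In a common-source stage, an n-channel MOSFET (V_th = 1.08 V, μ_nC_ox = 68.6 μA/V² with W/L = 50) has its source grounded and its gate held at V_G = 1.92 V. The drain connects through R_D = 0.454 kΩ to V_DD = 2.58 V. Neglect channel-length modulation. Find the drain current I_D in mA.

I_D = 1.21 mA

V_GS = V_G = 1.92 V, so V_ov = 1.92 − 1.08 = 0.84 V.
k_n = μ_nC_ox · (W/L) = 3.43 mA/V².
Assume saturation: I_D = ½ k_n V_ov² = 0.5 × 3.43 × 0.84² = 1.21 mA, giving V_DS = V_DD − I_D R_D = 2.58 − 1.21 × 0.454 = 2.03 V.
V_DS = 2.03 V ≥ V_ov = 0.84 V, confirming saturation.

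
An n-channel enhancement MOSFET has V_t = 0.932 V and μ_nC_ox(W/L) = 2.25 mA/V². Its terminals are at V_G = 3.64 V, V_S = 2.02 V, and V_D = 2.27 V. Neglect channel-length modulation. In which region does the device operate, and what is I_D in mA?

Triode; I_D = 0.317 mA

V_GS = V_G − V_S = 3.64 − 2.02 = 1.62 V; V_DS = V_D − V_S = 2.27 − 2.02 = 0.25 V.
V_ov = V_GS − V_t = 1.62 − 0.932 = 0.688 V.
Since V_DS = 0.25 V < V_ov = 0.688 V, the device is in the triode region.
I_D = k_n [V_ov · V_DS − ½ V_DS²] = 2.25 × [0.688 × 0.25 − 0.5 × 0.25²] = 0.317 mA.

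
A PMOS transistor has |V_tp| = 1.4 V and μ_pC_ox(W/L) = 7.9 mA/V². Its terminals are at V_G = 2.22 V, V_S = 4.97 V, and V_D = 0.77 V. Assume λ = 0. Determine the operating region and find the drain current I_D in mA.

Saturation; I_D = 7.20 mA

V_SG = V_S − V_G = 4.97 − 2.22 = 2.75 V; V_SD = V_S − V_D = 4.97 − 0.77 = 4.2 V.
V_ov = V_SG − |V_tp| = 2.75 − 1.4 = 1.35 V.
Since V_SD = 4.2 V ≥ V_ov = 1.35 V, the device is in saturation.
I_D = ½ k_p V_ov² = 0.5 × 7.9 × 1.35² = 7.2 mA.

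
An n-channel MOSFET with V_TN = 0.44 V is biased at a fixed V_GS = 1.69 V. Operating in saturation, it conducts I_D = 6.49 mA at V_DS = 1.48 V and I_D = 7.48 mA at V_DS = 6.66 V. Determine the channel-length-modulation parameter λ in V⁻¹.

λ = 0.0308 V⁻¹

With V_GS fixed, I_D ∝ (1 + λ V_DS) in saturation, so I_D2/I_D1 = (1 + λ V_DS2)/(1 + λ V_DS1).
7.48/6.49 = 1.153 = (1 + 6.66 λ)/(1 + 1.48 λ).
Solving: λ (I_D1 V_DS2 − I_D2 V_DS1) = I_D2 − I_D1, so λ = (7.48 − 6.49) / (6.49 × 6.66 − 7.48 × 1.48) = 0.99 / 32.2 = 0.0308 V⁻¹.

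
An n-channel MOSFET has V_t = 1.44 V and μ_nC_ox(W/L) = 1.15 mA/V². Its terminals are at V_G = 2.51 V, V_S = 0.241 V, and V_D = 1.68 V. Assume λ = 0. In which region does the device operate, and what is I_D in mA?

V_GS = V_G − V_S = 2.51 − 0.241 = 2.27 V; V_DS = V_D − V_S = 1.68 − 0.241 = 1.44 V.
V_ov = V_GS − V_t = 2.27 − 1.44 = 0.829 V.
Since V_DS = 1.44 V ≥ V_ov = 0.829 V, the device is in saturation.
I_D = ½ k_n V_ov² = 0.5 × 1.15 × 0.829² = 0.395 mA.

Saturation; I_D = 0.395 mA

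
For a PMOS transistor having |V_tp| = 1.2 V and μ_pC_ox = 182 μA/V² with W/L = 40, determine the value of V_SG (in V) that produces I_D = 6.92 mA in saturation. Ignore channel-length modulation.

V_SG = 2.58 V

k_p = μ_pC_ox · (W/L) = 7.28 mA/V².
In saturation I_D = ½ k_p (V_SG − |V_tp|)², so V_SG − |V_tp| = √(2 I_D / k_p) = √(2 × 6.92 / 7.28) = 1.38 V.
V_SG = 1.2 + 1.38 = 2.58 V.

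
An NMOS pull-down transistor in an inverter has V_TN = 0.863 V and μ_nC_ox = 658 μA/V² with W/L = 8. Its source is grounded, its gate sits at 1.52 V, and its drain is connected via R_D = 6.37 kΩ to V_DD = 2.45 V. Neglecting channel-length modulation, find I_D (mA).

I_D = 0.366 mA

V_GS = V_G = 1.52 V, so V_ov = 1.52 − 0.863 = 0.657 V.
k_n = μ_nC_ox · (W/L) = 5.264 mA/V².
Assume saturation: I_D = ½ k_n V_ov² = 0.5 × 5.264 × 0.657² = 1.14 mA, giving V_DS = V_DD − I_D R_D = 2.45 − 1.14 × 6.37 = -4.79 V.
But -4.79 V < V_ov = 0.657 V, so the device is actually in triode.
In triode I_D = k_n[V_ov V_DS − ½ V_DS²] and I_D = (V_DD − V_DS)/R_D. Equating: 16.8 V_DS² − 23.03 V_DS + 2.45 = 0, giving V_DS = 0.116 V (the root below V_ov).
I_D = (2.45 − 0.116) / 6.37 = 0.366 mA.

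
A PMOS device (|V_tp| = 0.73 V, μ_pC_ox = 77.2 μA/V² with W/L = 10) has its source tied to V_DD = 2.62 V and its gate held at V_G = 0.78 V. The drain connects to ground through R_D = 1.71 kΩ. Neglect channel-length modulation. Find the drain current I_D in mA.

V_SG = V_DD − V_G = 2.62 − 0.78 = 1.84 V, so V_ov = 1.84 − 0.73 = 1.11 V.
k_p = μ_pC_ox · (W/L) = 0.772 mA/V².
Assume saturation: I_D = ½ k_p V_ov² = 0.5 × 0.772 × 1.11² = 0.476 mA, giving V_SD = V_DD − I_D R_D = 2.62 − 0.476 × 1.71 = 1.81 V.
V_SD = 1.81 V ≥ V_ov = 1.11 V, confirming saturation.

I_D = 0.476 mA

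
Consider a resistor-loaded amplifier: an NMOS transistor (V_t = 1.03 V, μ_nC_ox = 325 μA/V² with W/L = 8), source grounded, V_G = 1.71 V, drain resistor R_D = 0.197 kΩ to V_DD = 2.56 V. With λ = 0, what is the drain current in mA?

I_D = 0.601 mA

V_GS = V_G = 1.71 V, so V_ov = 1.71 − 1.03 = 0.68 V.
k_n = μ_nC_ox · (W/L) = 2.6 mA/V².
Assume saturation: I_D = ½ k_n V_ov² = 0.5 × 2.6 × 0.68² = 0.601 mA, giving V_DS = V_DD − I_D R_D = 2.56 − 0.601 × 0.197 = 2.44 V.
V_DS = 2.44 V ≥ V_ov = 0.68 V, confirming saturation.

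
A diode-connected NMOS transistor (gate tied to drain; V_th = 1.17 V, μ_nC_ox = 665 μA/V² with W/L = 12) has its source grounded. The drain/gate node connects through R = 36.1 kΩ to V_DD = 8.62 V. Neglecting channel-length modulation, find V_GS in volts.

With gate tied to drain, V_GS = V_DS ≥ V_GS − V_th, so the device is in saturation.
k_n = μ_nC_ox · (W/L) = 7.98 mA/V².
KCL at the drain: ½ k_n (V_GS − V_th)² = (V_DD − V_GS)/R.
Let x = V_GS − 1.17. Then 144 x² + x − 7.45 = 0, giving x = 0.224 V (positive root), so V_GS = 1.39 V.
I_D = (V_DD − V_GS)/R = (8.62 − 1.39) / 36.1 = 0.2 mA.

V_GS = 1.39 V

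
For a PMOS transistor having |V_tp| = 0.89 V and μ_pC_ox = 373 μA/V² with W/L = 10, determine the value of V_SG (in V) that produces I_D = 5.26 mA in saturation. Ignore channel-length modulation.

k_p = μ_pC_ox · (W/L) = 3.73 mA/V².
In saturation I_D = ½ k_p (V_SG − |V_tp|)², so V_SG − |V_tp| = √(2 I_D / k_p) = √(2 × 5.26 / 3.73) = 1.68 V.
V_SG = 0.89 + 1.68 = 2.57 V.

V_SG = 2.57 V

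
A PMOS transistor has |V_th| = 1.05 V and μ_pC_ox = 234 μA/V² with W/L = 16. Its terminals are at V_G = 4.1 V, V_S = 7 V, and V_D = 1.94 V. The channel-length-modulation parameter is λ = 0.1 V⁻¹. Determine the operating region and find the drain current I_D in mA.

Saturation; I_D = 9.65 mA

V_SG = V_S − V_G = 7 − 4.1 = 2.9 V; V_SD = V_S − V_D = 7 − 1.94 = 5.06 V.
k_p = μ_pC_ox · (W/L) = 3.744 mA/V².
V_ov = V_SG − |V_th| = 2.9 − 1.05 = 1.85 V.
Since V_SD = 5.06 V ≥ V_ov = 1.85 V, the device is in saturation.
I_D = ½ k_p V_ov² (1 + λ V_SD) = 0.5 × 3.744 × 1.85² × (1 + 0.1 × 5.06) = 9.65 mA.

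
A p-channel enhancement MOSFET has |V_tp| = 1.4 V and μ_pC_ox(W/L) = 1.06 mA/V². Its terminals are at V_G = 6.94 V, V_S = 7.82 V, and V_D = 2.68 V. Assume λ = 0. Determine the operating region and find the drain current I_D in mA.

Cutoff; I_D = 0 mA

V_SG = V_S − V_G = 7.82 − 6.94 = 0.88 V; V_SD = V_S − V_D = 7.82 − 2.68 = 5.14 V.
V_SG = 0.88 V < |V_tp| = 1.4 V, so the transistor is in cutoff.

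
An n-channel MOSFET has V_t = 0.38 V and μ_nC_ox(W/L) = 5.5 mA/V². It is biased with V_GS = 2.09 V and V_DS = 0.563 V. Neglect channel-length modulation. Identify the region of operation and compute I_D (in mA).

Triode; I_D = 4.42 mA

V_ov = V_GS − V_t = 2.09 − 0.38 = 1.71 V.
Since V_DS = 0.563 V < V_ov = 1.71 V, the device is in the triode region.
I_D = k_n [V_ov · V_DS − ½ V_DS²] = 5.5 × [1.71 × 0.563 − 0.5 × 0.563²] = 4.42 mA.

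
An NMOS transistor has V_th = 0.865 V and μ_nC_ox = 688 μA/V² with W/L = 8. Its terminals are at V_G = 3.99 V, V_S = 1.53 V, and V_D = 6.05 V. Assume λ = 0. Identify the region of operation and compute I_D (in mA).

V_GS = V_G − V_S = 3.99 − 1.53 = 2.46 V; V_DS = V_D − V_S = 6.05 − 1.53 = 4.52 V.
k_n = μ_nC_ox · (W/L) = 5.504 mA/V².
V_ov = V_GS − V_th = 2.46 − 0.865 = 1.59 V.
Since V_DS = 4.52 V ≥ V_ov = 1.59 V, the device is in saturation.
I_D = ½ k_n V_ov² = 0.5 × 5.504 × 1.59² = 7 mA.

Saturation; I_D = 7.00 mA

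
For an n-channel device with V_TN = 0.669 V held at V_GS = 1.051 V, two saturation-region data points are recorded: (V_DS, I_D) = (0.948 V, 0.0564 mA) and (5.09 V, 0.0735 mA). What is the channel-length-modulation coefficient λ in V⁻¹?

λ = 0.0787 V⁻¹

With V_GS fixed, I_D ∝ (1 + λ V_DS) in saturation, so I_D2/I_D1 = (1 + λ V_DS2)/(1 + λ V_DS1).
0.0735/0.0564 = 1.303 = (1 + 5.09 λ)/(1 + 0.948 λ).
Solving: λ (I_D1 V_DS2 − I_D2 V_DS1) = I_D2 − I_D1, so λ = (0.0735 − 0.0564) / (0.0564 × 5.09 − 0.0735 × 0.948) = 0.0171 / 0.217 = 0.0787 V⁻¹.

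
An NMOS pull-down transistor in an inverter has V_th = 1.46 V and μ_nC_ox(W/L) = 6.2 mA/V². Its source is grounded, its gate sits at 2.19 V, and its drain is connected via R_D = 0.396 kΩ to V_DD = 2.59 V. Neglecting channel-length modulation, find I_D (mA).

V_GS = V_G = 2.19 V, so V_ov = 2.19 − 1.46 = 0.73 V.
Assume saturation: I_D = ½ k_n V_ov² = 0.5 × 6.2 × 0.73² = 1.65 mA, giving V_DS = V_DD − I_D R_D = 2.59 − 1.65 × 0.396 = 1.94 V.
V_DS = 1.94 V ≥ V_ov = 0.73 V, confirming saturation.

I_D = 1.65 mA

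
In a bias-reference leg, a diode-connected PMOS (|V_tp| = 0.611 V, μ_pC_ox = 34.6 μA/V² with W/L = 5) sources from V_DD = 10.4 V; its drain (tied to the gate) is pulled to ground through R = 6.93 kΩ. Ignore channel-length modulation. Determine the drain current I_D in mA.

I_D = 0.937 mA

With gate tied to drain, V_SG = V_SD ≥ V_SG − |V_tp|, so the device is in saturation.
k_p = μ_pC_ox · (W/L) = 0.173 mA/V².
KCL at the drain: ½ k_p (V_SG − |V_tp|)² = (V_DD − V_SG)/R.
Let x = V_SG − 0.611. Then 0.599 x² + x − 9.789 = 0, giving x = 3.29 V (positive root), so V_SG = 3.9 V.
I_D = (V_DD − V_SG)/R = (10.4 − 3.9) / 6.93 = 0.937 mA.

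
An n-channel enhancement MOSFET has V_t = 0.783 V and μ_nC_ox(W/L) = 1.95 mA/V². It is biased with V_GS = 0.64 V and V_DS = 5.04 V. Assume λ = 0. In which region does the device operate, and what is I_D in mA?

Cutoff; I_D = 0 mA

V_GS = 0.64 V < V_t = 0.783 V, so the transistor is in cutoff.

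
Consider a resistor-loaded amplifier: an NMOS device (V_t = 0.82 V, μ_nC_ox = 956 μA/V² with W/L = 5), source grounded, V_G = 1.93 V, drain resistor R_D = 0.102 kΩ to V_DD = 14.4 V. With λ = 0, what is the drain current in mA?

V_GS = V_G = 1.93 V, so V_ov = 1.93 − 0.82 = 1.11 V.
k_n = μ_nC_ox · (W/L) = 4.78 mA/V².
Assume saturation: I_D = ½ k_n V_ov² = 0.5 × 4.78 × 1.11² = 2.94 mA, giving V_DS = V_DD − I_D R_D = 14.4 − 2.94 × 0.102 = 14.1 V.
V_DS = 14.1 V ≥ V_ov = 1.11 V, confirming saturation.

I_D = 2.94 mA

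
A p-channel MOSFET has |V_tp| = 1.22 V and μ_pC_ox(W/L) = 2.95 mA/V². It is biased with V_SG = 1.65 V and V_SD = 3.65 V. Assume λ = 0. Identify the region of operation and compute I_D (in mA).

V_ov = V_SG − |V_tp| = 1.65 − 1.22 = 0.43 V.
Since V_SD = 3.65 V ≥ V_ov = 0.43 V, the device is in saturation.
I_D = ½ k_p V_ov² = 0.5 × 2.95 × 0.43² = 0.273 mA.

Saturation; I_D = 0.273 mA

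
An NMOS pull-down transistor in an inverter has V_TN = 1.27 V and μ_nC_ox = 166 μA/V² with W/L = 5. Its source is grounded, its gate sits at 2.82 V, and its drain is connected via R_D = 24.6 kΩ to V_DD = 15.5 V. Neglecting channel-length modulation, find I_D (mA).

V_GS = V_G = 2.82 V, so V_ov = 2.82 − 1.27 = 1.55 V.
k_n = μ_nC_ox · (W/L) = 0.83 mA/V².
Assume saturation: I_D = ½ k_n V_ov² = 0.5 × 0.83 × 1.55² = 0.997 mA, giving V_DS = V_DD − I_D R_D = 15.5 − 0.997 × 24.6 = -9.03 V.
But -9.03 V < V_ov = 1.55 V, so the device is actually in triode.
In triode I_D = k_n[V_ov V_DS − ½ V_DS²] and I_D = (V_DD − V_DS)/R_D. Equating: 10.2 V_DS² − 32.65 V_DS + 15.5 = 0, giving V_DS = 0.58 V (the root below V_ov).
I_D = (15.5 − 0.58) / 24.6 = 0.607 mA.

I_D = 0.607 mA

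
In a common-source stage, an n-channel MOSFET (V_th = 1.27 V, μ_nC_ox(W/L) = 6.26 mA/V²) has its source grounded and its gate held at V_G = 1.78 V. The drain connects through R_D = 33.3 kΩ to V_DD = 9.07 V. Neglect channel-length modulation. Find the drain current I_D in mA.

V_GS = V_G = 1.78 V, so V_ov = 1.78 − 1.27 = 0.51 V.
Assume saturation: I_D = ½ k_n V_ov² = 0.5 × 6.26 × 0.51² = 0.814 mA, giving V_DS = V_DD − I_D R_D = 9.07 − 0.814 × 33.3 = -18 V.
But -18 V < V_ov = 0.51 V, so the device is actually in triode.
In triode I_D = k_n[V_ov V_DS − ½ V_DS²] and I_D = (V_DD − V_DS)/R_D. Equating: 104 V_DS² − 107.3 V_DS + 9.07 = 0, giving V_DS = 0.0929 V (the root below V_ov).
I_D = (9.07 − 0.0929) / 33.3 = 0.27 mA.

I_D = 0.270 mA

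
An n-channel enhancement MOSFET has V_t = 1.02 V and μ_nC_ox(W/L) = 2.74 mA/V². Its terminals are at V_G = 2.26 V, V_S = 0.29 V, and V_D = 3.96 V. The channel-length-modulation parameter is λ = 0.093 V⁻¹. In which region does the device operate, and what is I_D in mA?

V_GS = V_G − V_S = 2.26 − 0.29 = 1.97 V; V_DS = V_D − V_S = 3.96 − 0.29 = 3.67 V.
V_ov = V_GS − V_t = 1.97 − 1.02 = 0.95 V.
Since V_DS = 3.67 V ≥ V_ov = 0.95 V, the device is in saturation.
I_D = ½ k_n V_ov² (1 + λ V_DS) = 0.5 × 2.74 × 0.95² × (1 + 0.093 × 3.67) = 1.66 mA.

Saturation; I_D = 1.66 mA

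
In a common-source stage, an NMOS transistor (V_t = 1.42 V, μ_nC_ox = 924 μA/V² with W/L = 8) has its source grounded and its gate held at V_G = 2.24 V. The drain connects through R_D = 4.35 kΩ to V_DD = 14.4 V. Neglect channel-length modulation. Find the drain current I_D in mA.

V_GS = V_G = 2.24 V, so V_ov = 2.24 − 1.42 = 0.82 V.
k_n = μ_nC_ox · (W/L) = 7.392 mA/V².
Assume saturation: I_D = ½ k_n V_ov² = 0.5 × 7.392 × 0.82² = 2.49 mA, giving V_DS = V_DD − I_D R_D = 14.4 − 2.49 × 4.35 = 3.59 V.
V_DS = 3.59 V ≥ V_ov = 0.82 V, confirming saturation.

I_D = 2.49 mA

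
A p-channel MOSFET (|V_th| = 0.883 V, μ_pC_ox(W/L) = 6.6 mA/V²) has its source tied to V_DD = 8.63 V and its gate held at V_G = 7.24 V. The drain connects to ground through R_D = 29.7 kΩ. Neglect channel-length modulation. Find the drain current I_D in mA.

V_SG = V_DD − V_G = 8.63 − 7.24 = 1.39 V, so V_ov = 1.39 − 0.883 = 0.507 V.
Assume saturation: I_D = ½ k_p V_ov² = 0.5 × 6.6 × 0.507² = 0.848 mA, giving V_SD = V_DD − I_D R_D = 8.63 − 0.848 × 29.7 = -16.6 V.
But -16.6 V < V_ov = 0.507 V, so the device is actually in triode.
In triode I_D = k_p[V_ov V_SD − ½ V_SD²] and I_D = (V_DD − V_SD)/R_D. Equating: 98 V_SD² − 100.4 V_SD + 8.63 = 0, giving V_SD = 0.0947 V (the root below V_ov).
I_D = (8.63 − 0.0947) / 29.7 = 0.287 mA.

I_D = 0.287 mA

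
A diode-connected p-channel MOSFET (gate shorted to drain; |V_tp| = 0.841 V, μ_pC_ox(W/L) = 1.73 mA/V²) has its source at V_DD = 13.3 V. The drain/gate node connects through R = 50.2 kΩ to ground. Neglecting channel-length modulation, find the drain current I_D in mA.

I_D = 0.238 mA

With gate tied to drain, V_SG = V_SD ≥ V_SG − |V_tp|, so the device is in saturation.
KCL at the drain: ½ k_p (V_SG − |V_tp|)² = (V_DD − V_SG)/R.
Let x = V_SG − 0.841. Then 43.4 x² + x − 12.46 = 0, giving x = 0.524 V (positive root), so V_SG = 1.37 V.
I_D = (V_DD − V_SG)/R = (13.3 − 1.37) / 50.2 = 0.238 mA.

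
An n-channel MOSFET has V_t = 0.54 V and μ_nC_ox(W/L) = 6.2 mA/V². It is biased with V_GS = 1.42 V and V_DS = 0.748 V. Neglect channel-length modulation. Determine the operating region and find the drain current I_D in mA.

V_ov = V_GS − V_t = 1.42 − 0.54 = 0.88 V.
Since V_DS = 0.748 V < V_ov = 0.88 V, the device is in the triode region.
I_D = k_n [V_ov · V_DS − ½ V_DS²] = 6.2 × [0.88 × 0.748 − 0.5 × 0.748²] = 2.35 mA.

Triode; I_D = 2.35 mA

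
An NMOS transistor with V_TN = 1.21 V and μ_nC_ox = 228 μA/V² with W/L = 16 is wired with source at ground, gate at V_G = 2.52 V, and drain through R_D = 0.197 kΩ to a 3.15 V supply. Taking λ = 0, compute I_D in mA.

V_GS = V_G = 2.52 V, so V_ov = 2.52 − 1.21 = 1.31 V.
k_n = μ_nC_ox · (W/L) = 3.648 mA/V².
Assume saturation: I_D = ½ k_n V_ov² = 0.5 × 3.648 × 1.31² = 3.13 mA, giving V_DS = V_DD − I_D R_D = 3.15 − 3.13 × 0.197 = 2.53 V.
V_DS = 2.53 V ≥ V_ov = 1.31 V, confirming saturation.

I_D = 3.13 mA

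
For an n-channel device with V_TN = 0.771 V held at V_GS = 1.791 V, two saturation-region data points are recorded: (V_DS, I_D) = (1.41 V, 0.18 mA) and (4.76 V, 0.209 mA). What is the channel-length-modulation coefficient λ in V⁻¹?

With V_GS fixed, I_D ∝ (1 + λ V_DS) in saturation, so I_D2/I_D1 = (1 + λ V_DS2)/(1 + λ V_DS1).
0.209/0.18 = 1.161 = (1 + 4.76 λ)/(1 + 1.41 λ).
Solving: λ (I_D1 V_DS2 − I_D2 V_DS1) = I_D2 − I_D1, so λ = (0.209 − 0.18) / (0.18 × 4.76 − 0.209 × 1.41) = 0.029 / 0.562 = 0.0516 V⁻¹.

λ = 0.0516 V⁻¹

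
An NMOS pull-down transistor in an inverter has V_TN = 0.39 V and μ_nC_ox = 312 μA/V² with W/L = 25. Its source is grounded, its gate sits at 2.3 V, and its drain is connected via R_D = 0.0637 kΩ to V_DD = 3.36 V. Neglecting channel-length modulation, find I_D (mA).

I_D = 14.2 mA

V_GS = V_G = 2.3 V, so V_ov = 2.3 − 0.39 = 1.91 V.
k_n = μ_nC_ox · (W/L) = 7.8 mA/V².
Assume saturation: I_D = ½ k_n V_ov² = 0.5 × 7.8 × 1.91² = 14.2 mA, giving V_DS = V_DD − I_D R_D = 3.36 − 14.2 × 0.0637 = 2.45 V.
V_DS = 2.45 V ≥ V_ov = 1.91 V, confirming saturation.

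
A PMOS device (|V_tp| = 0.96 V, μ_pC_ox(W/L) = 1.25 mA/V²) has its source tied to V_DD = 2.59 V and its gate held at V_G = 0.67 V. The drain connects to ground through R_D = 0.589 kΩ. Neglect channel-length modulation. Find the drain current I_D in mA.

I_D = 0.576 mA

V_SG = V_DD − V_G = 2.59 − 0.67 = 1.92 V, so V_ov = 1.92 − 0.96 = 0.96 V.
Assume saturation: I_D = ½ k_p V_ov² = 0.5 × 1.25 × 0.96² = 0.576 mA, giving V_SD = V_DD − I_D R_D = 2.59 − 0.576 × 0.589 = 2.25 V.
V_SD = 2.25 V ≥ V_ov = 0.96 V, confirming saturation.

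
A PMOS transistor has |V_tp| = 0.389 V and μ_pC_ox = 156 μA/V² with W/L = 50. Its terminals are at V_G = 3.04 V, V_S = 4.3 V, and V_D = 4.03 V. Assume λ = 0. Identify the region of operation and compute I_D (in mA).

V_SG = V_S − V_G = 4.3 − 3.04 = 1.26 V; V_SD = V_S − V_D = 4.3 − 4.03 = 0.27 V.
k_p = μ_pC_ox · (W/L) = 7.8 mA/V².
V_ov = V_SG − |V_tp| = 1.26 − 0.389 = 0.871 V.
Since V_SD = 0.27 V < V_ov = 0.871 V, the device is in the triode region.
I_D = k_p [V_ov · V_SD − ½ V_SD²] = 7.8 × [0.871 × 0.27 − 0.5 × 0.27²] = 1.55 mA.

Triode; I_D = 1.55 mA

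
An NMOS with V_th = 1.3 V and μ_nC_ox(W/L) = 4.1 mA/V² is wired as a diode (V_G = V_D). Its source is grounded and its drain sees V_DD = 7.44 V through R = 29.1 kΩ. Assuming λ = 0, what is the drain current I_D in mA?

I_D = 0.200 mA

With gate tied to drain, V_GS = V_DS ≥ V_GS − V_th, so the device is in saturation.
KCL at the drain: ½ k_n (V_GS − V_th)² = (V_DD − V_GS)/R.
Let x = V_GS − 1.3. Then 59.7 x² + x − 6.14 = 0, giving x = 0.313 V (positive root), so V_GS = 1.61 V.
I_D = (V_DD − V_GS)/R = (7.44 − 1.61) / 29.1 = 0.2 mA.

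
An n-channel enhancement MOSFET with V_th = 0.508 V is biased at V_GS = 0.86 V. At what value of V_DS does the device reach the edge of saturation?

The boundary between triode and saturation is V_DS = V_GS − V_th = V_ov.
V_ov = 0.86 − 0.508 = 0.352 V.

V_DS,sat = 0.352 V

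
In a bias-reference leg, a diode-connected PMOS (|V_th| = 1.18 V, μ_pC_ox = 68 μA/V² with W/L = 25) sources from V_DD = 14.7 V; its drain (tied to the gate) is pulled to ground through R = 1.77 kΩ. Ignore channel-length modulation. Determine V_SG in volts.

With gate tied to drain, V_SG = V_SD ≥ V_SG − |V_th|, so the device is in saturation.
k_p = μ_pC_ox · (W/L) = 1.7 mA/V².
KCL at the drain: ½ k_p (V_SG − |V_th|)² = (V_DD − V_SG)/R.
Let x = V_SG − 1.18. Then 1.5 x² + x − 13.52 = 0, giving x = 2.68 V (positive root), so V_SG = 3.86 V.
I_D = (V_DD − V_SG)/R = (14.7 − 3.86) / 1.77 = 6.12 mA.

V_SG = 3.86 V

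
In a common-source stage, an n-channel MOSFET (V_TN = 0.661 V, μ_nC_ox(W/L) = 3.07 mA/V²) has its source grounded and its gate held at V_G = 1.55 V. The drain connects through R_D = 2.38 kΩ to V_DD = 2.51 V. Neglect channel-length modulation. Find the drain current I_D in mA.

V_GS = V_G = 1.55 V, so V_ov = 1.55 − 0.661 = 0.889 V.
Assume saturation: I_D = ½ k_n V_ov² = 0.5 × 3.07 × 0.889² = 1.21 mA, giving V_DS = V_DD − I_D R_D = 2.51 − 1.21 × 2.38 = -0.377 V.
But -0.377 V < V_ov = 0.889 V, so the device is actually in triode.
In triode I_D = k_n[V_ov V_DS − ½ V_DS²] and I_D = (V_DD − V_DS)/R_D. Equating: 3.65 V_DS² − 7.496 V_DS + 2.51 = 0, giving V_DS = 0.421 V (the root below V_ov).
I_D = (2.51 − 0.421) / 2.38 = 0.878 mA.

I_D = 0.878 mA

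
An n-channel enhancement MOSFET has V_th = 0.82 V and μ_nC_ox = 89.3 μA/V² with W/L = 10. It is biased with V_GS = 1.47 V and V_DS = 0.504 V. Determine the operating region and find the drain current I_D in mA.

Triode; I_D = 0.179 mA

k_n = μ_nC_ox · (W/L) = 0.893 mA/V².
V_ov = V_GS − V_th = 1.47 − 0.82 = 0.65 V.
Since V_DS = 0.504 V < V_ov = 0.65 V, the device is in the triode region.
I_D = k_n [V_ov · V_DS − ½ V_DS²] = 0.893 × [0.65 × 0.504 − 0.5 × 0.504²] = 0.179 mA.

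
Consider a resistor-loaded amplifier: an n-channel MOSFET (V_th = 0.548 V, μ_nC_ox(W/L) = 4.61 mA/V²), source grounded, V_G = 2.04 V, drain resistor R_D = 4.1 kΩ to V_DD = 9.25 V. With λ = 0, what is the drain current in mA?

I_D = 2.17 mA

V_GS = V_G = 2.04 V, so V_ov = 2.04 − 0.548 = 1.49 V.
Assume saturation: I_D = ½ k_n V_ov² = 0.5 × 4.61 × 1.49² = 5.13 mA, giving V_DS = V_DD − I_D R_D = 9.25 − 5.13 × 4.1 = -11.8 V.
But -11.8 V < V_ov = 1.49 V, so the device is actually in triode.
In triode I_D = k_n[V_ov V_DS − ½ V_DS²] and I_D = (V_DD − V_DS)/R_D. Equating: 9.45 V_DS² − 29.2 V_DS + 9.25 = 0, giving V_DS = 0.358 V (the root below V_ov).
I_D = (9.25 − 0.358) / 4.1 = 2.17 mA.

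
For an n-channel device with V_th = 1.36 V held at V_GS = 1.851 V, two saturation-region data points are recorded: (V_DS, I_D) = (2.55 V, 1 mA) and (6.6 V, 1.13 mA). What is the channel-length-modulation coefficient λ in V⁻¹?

With V_GS fixed, I_D ∝ (1 + λ V_DS) in saturation, so I_D2/I_D1 = (1 + λ V_DS2)/(1 + λ V_DS1).
1.13/1 = 1.13 = (1 + 6.6 λ)/(1 + 2.55 λ).
Solving: λ (I_D1 V_DS2 − I_D2 V_DS1) = I_D2 − I_D1, so λ = (1.13 − 1) / (1 × 6.6 − 1.13 × 2.55) = 0.13 / 3.72 = 0.035 V⁻¹.

λ = 0.0350 V⁻¹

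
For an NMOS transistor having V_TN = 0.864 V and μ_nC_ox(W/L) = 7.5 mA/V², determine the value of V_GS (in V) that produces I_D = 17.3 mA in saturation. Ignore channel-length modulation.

V_GS = 3.01 V

In saturation I_D = ½ k_n (V_GS − V_TN)², so V_GS − V_TN = √(2 I_D / k_n) = √(2 × 17.3 / 7.5) = 2.15 V.
V_GS = 0.864 + 2.15 = 3.01 V.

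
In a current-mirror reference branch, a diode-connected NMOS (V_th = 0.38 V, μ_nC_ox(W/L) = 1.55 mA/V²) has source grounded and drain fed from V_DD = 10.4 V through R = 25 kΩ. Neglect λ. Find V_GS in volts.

With gate tied to drain, V_GS = V_DS ≥ V_GS − V_th, so the device is in saturation.
KCL at the drain: ½ k_n (V_GS − V_th)² = (V_DD − V_GS)/R.
Let x = V_GS − 0.38. Then 19.4 x² + x − 10.02 = 0, giving x = 0.694 V (positive root), so V_GS = 1.07 V.
I_D = (V_DD − V_GS)/R = (10.4 − 1.07) / 25 = 0.373 mA.

V_GS = 1.07 V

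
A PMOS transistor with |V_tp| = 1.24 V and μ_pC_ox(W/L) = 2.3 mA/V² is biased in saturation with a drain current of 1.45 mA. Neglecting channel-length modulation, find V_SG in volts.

In saturation I_D = ½ k_p (V_SG − |V_tp|)², so V_SG − |V_tp| = √(2 I_D / k_p) = √(2 × 1.45 / 2.3) = 1.12 V.
V_SG = 1.24 + 1.12 = 2.36 V.

V_SG = 2.36 V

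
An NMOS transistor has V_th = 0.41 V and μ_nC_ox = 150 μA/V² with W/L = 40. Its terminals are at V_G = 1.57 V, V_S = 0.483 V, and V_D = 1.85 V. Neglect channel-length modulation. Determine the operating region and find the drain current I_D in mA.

Saturation; I_D = 1.37 mA

V_GS = V_G − V_S = 1.57 − 0.483 = 1.09 V; V_DS = V_D − V_S = 1.85 − 0.483 = 1.37 V.
k_n = μ_nC_ox · (W/L) = 6 mA/V².
V_ov = V_GS − V_th = 1.09 − 0.41 = 0.677 V.
Since V_DS = 1.37 V ≥ V_ov = 0.677 V, the device is in saturation.
I_D = ½ k_n V_ov² = 0.5 × 6 × 0.677² = 1.37 mA.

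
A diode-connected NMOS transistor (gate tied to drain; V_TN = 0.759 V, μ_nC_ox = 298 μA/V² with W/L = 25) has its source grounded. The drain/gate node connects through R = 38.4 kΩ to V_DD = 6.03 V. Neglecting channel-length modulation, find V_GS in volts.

With gate tied to drain, V_GS = V_DS ≥ V_GS − V_TN, so the device is in saturation.
k_n = μ_nC_ox · (W/L) = 7.45 mA/V².
KCL at the drain: ½ k_n (V_GS − V_TN)² = (V_DD − V_GS)/R.
Let x = V_GS − 0.759. Then 143 x² + x − 5.271 = 0, giving x = 0.188 V (positive root), so V_GS = 0.947 V.
I_D = (V_DD − V_GS)/R = (6.03 − 0.947) / 38.4 = 0.132 mA.

V_GS = 0.947 V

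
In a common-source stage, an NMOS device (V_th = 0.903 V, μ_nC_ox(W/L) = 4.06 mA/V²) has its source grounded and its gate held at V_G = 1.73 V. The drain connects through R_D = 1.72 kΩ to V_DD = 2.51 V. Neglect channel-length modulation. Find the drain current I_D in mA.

V_GS = V_G = 1.73 V, so V_ov = 1.73 − 0.903 = 0.827 V.
Assume saturation: I_D = ½ k_n V_ov² = 0.5 × 4.06 × 0.827² = 1.39 mA, giving V_DS = V_DD − I_D R_D = 2.51 − 1.39 × 1.72 = 0.122 V.
But 0.122 V < V_ov = 0.827 V, so the device is actually in triode.
In triode I_D = k_n[V_ov V_DS − ½ V_DS²] and I_D = (V_DD − V_DS)/R_D. Equating: 3.49 V_DS² − 6.775 V_DS + 2.51 = 0, giving V_DS = 0.499 V (the root below V_ov).
I_D = (2.51 − 0.499) / 1.72 = 1.17 mA.

I_D = 1.17 mA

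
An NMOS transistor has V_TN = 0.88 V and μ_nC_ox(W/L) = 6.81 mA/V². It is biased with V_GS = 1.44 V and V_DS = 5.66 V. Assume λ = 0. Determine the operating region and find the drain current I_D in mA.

V_ov = V_GS − V_TN = 1.44 − 0.88 = 0.56 V.
Since V_DS = 5.66 V ≥ V_ov = 0.56 V, the device is in saturation.
I_D = ½ k_n V_ov² = 0.5 × 6.81 × 0.56² = 1.07 mA.

Saturation; I_D = 1.07 mA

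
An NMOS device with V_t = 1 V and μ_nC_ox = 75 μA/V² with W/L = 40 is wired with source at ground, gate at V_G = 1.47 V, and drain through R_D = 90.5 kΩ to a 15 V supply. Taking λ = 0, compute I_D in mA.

V_GS = V_G = 1.47 V, so V_ov = 1.47 − 1 = 0.47 V.
k_n = μ_nC_ox · (W/L) = 3 mA/V².
Assume saturation: I_D = ½ k_n V_ov² = 0.5 × 3 × 0.47² = 0.331 mA, giving V_DS = V_DD − I_D R_D = 15 − 0.331 × 90.5 = -15 V.
But -15 V < V_ov = 0.47 V, so the device is actually in triode.
In triode I_D = k_n[V_ov V_DS − ½ V_DS²] and I_D = (V_DD − V_DS)/R_D. Equating: 136 V_DS² − 128.6 V_DS + 15 = 0, giving V_DS = 0.136 V (the root below V_ov).
I_D = (15 − 0.136) / 90.5 = 0.164 mA.

I_D = 0.164 mA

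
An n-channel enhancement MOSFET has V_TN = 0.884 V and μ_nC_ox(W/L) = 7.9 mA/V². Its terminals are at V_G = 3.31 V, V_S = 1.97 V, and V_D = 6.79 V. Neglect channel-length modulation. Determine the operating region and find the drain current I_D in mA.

V_GS = V_G − V_S = 3.31 − 1.97 = 1.34 V; V_DS = V_D − V_S = 6.79 − 1.97 = 4.82 V.
V_ov = V_GS − V_TN = 1.34 − 0.884 = 0.456 V.
Since V_DS = 4.82 V ≥ V_ov = 0.456 V, the device is in saturation.
I_D = ½ k_n V_ov² = 0.5 × 7.9 × 0.456² = 0.821 mA.

Saturation; I_D = 0.821 mA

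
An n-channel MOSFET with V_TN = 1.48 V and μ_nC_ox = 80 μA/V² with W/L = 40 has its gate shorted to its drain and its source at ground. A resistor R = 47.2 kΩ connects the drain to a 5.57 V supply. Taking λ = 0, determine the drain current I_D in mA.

I_D = 0.0819 mA

With gate tied to drain, V_GS = V_DS ≥ V_GS − V_TN, so the device is in saturation.
k_n = μ_nC_ox · (W/L) = 3.2 mA/V².
KCL at the drain: ½ k_n (V_GS − V_TN)² = (V_DD − V_GS)/R.
Let x = V_GS − 1.48. Then 75.5 x² + x − 4.09 = 0, giving x = 0.226 V (positive root), so V_GS = 1.71 V.
I_D = (V_DD − V_GS)/R = (5.57 − 1.71) / 47.2 = 0.0819 mA.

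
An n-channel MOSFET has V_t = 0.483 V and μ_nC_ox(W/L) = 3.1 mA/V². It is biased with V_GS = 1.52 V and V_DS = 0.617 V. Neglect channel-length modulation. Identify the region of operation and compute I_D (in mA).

V_ov = V_GS − V_t = 1.52 − 0.483 = 1.04 V.
Since V_DS = 0.617 V < V_ov = 1.04 V, the device is in the triode region.
I_D = k_n [V_ov · V_DS − ½ V_DS²] = 3.1 × [1.04 × 0.617 − 0.5 × 0.617²] = 1.39 mA.

Triode; I_D = 1.39 mA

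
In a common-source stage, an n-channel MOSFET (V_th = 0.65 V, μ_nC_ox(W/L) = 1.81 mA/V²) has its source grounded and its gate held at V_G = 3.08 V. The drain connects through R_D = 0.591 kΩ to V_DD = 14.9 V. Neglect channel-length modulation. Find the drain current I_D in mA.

V_GS = V_G = 3.08 V, so V_ov = 3.08 − 0.65 = 2.43 V.
Assume saturation: I_D = ½ k_n V_ov² = 0.5 × 1.81 × 2.43² = 5.34 mA, giving V_DS = V_DD − I_D R_D = 14.9 − 5.34 × 0.591 = 11.7 V.
V_DS = 11.7 V ≥ V_ov = 2.43 V, confirming saturation.

I_D = 5.34 mA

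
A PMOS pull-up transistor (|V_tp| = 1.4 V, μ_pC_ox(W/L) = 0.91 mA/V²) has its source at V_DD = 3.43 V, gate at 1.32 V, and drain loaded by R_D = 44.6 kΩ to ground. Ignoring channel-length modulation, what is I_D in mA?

V_SG = V_DD − V_G = 3.43 − 1.32 = 2.11 V, so V_ov = 2.11 − 1.4 = 0.71 V.
Assume saturation: I_D = ½ k_p V_ov² = 0.5 × 0.91 × 0.71² = 0.229 mA, giving V_SD = V_DD − I_D R_D = 3.43 − 0.229 × 44.6 = -6.8 V.
But -6.8 V < V_ov = 0.71 V, so the device is actually in triode.
In triode I_D = k_p[V_ov V_SD − ½ V_SD²] and I_D = (V_DD − V_SD)/R_D. Equating: 20.3 V_SD² − 29.82 V_SD + 3.43 = 0, giving V_SD = 0.126 V (the root below V_ov).
I_D = (3.43 − 0.126) / 44.6 = 0.0741 mA.

I_D = 0.0741 mA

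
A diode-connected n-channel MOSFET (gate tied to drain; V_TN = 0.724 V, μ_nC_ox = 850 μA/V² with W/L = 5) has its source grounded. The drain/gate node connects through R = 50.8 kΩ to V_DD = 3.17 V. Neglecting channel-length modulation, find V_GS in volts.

With gate tied to drain, V_GS = V_DS ≥ V_GS − V_TN, so the device is in saturation.
k_n = μ_nC_ox · (W/L) = 4.25 mA/V².
KCL at the drain: ½ k_n (V_GS − V_TN)² = (V_DD − V_GS)/R.
Let x = V_GS − 0.724. Then 108 x² + x − 2.446 = 0, giving x = 0.146 V (positive root), so V_GS = 0.87 V.
I_D = (V_DD − V_GS)/R = (3.17 − 0.87) / 50.8 = 0.0453 mA.

V_GS = 0.870 V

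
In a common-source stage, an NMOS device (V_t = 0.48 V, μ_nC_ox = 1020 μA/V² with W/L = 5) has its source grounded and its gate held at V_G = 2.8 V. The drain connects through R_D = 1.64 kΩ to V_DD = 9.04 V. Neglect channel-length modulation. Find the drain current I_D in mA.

I_D = 5.21 mA

V_GS = V_G = 2.8 V, so V_ov = 2.8 − 0.48 = 2.32 V.
k_n = μ_nC_ox · (W/L) = 5.1 mA/V².
Assume saturation: I_D = ½ k_n V_ov² = 0.5 × 5.1 × 2.32² = 13.7 mA, giving V_DS = V_DD − I_D R_D = 9.04 − 13.7 × 1.64 = -13.5 V.
But -13.5 V < V_ov = 2.32 V, so the device is actually in triode.
In triode I_D = k_n[V_ov V_DS − ½ V_DS²] and I_D = (V_DD − V_DS)/R_D. Equating: 4.18 V_DS² − 20.4 V_DS + 9.04 = 0, giving V_DS = 0.493 V (the root below V_ov).
I_D = (9.04 − 0.493) / 1.64 = 5.21 mA.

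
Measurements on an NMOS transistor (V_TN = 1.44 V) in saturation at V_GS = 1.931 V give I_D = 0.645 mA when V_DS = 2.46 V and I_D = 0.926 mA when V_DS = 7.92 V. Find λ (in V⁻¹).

λ = 0.0993 V⁻¹

With V_GS fixed, I_D ∝ (1 + λ V_DS) in saturation, so I_D2/I_D1 = (1 + λ V_DS2)/(1 + λ V_DS1).
0.926/0.645 = 1.436 = (1 + 7.92 λ)/(1 + 2.46 λ).
Solving: λ (I_D1 V_DS2 − I_D2 V_DS1) = I_D2 − I_D1, so λ = (0.926 − 0.645) / (0.645 × 7.92 − 0.926 × 2.46) = 0.281 / 2.83 = 0.0993 V⁻¹.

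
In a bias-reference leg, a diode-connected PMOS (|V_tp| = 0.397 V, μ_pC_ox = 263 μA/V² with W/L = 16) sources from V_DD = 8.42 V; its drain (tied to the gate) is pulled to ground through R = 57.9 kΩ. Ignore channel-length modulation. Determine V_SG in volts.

With gate tied to drain, V_SG = V_SD ≥ V_SG − |V_tp|, so the device is in saturation.
k_p = μ_pC_ox · (W/L) = 4.208 mA/V².
KCL at the drain: ½ k_p (V_SG − |V_tp|)² = (V_DD − V_SG)/R.
Let x = V_SG − 0.397. Then 122 x² + x − 8.023 = 0, giving x = 0.253 V (positive root), so V_SG = 0.65 V.
I_D = (V_DD − V_SG)/R = (8.42 − 0.65) / 57.9 = 0.134 mA.

V_SG = 0.650 V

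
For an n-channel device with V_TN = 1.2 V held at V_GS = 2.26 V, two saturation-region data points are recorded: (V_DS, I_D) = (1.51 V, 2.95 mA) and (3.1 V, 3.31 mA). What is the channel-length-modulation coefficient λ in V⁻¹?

λ = 0.0868 V⁻¹

With V_GS fixed, I_D ∝ (1 + λ V_DS) in saturation, so I_D2/I_D1 = (1 + λ V_DS2)/(1 + λ V_DS1).
3.31/2.95 = 1.122 = (1 + 3.1 λ)/(1 + 1.51 λ).
Solving: λ (I_D1 V_DS2 − I_D2 V_DS1) = I_D2 − I_D1, so λ = (3.31 − 2.95) / (2.95 × 3.1 − 3.31 × 1.51) = 0.36 / 4.15 = 0.0868 V⁻¹.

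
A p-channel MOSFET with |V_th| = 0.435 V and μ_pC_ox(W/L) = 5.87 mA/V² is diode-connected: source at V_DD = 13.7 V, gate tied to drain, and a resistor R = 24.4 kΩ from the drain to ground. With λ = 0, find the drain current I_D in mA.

I_D = 0.526 mA

With gate tied to drain, V_SG = V_SD ≥ V_SG − |V_th|, so the device is in saturation.
KCL at the drain: ½ k_p (V_SG − |V_th|)² = (V_DD − V_SG)/R.
Let x = V_SG − 0.435. Then 71.6 x² + x − 13.26 = 0, giving x = 0.423 V (positive root), so V_SG = 0.858 V.
I_D = (V_DD − V_SG)/R = (13.7 − 0.858) / 24.4 = 0.526 mA.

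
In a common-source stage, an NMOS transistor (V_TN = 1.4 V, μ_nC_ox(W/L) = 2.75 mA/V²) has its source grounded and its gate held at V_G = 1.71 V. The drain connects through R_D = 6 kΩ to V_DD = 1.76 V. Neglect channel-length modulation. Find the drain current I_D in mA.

V_GS = V_G = 1.71 V, so V_ov = 1.71 − 1.4 = 0.31 V.
Assume saturation: I_D = ½ k_n V_ov² = 0.5 × 2.75 × 0.31² = 0.132 mA, giving V_DS = V_DD − I_D R_D = 1.76 − 0.132 × 6 = 0.967 V.
V_DS = 0.967 V ≥ V_ov = 0.31 V, confirming saturation.

I_D = 0.132 mA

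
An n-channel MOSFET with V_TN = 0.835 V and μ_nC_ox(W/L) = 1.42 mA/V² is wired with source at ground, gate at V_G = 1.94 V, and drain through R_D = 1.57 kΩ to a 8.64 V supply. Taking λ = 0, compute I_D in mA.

I_D = 0.867 mA

V_GS = V_G = 1.94 V, so V_ov = 1.94 − 0.835 = 1.1 V.
Assume saturation: I_D = ½ k_n V_ov² = 0.5 × 1.42 × 1.1² = 0.867 mA, giving V_DS = V_DD − I_D R_D = 8.64 − 0.867 × 1.57 = 7.28 V.
V_DS = 7.28 V ≥ V_ov = 1.1 V, confirming saturation.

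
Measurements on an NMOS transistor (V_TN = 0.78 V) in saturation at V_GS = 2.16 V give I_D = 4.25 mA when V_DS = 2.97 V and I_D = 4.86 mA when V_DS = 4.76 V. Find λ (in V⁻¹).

With V_GS fixed, I_D ∝ (1 + λ V_DS) in saturation, so I_D2/I_D1 = (1 + λ V_DS2)/(1 + λ V_DS1).
4.86/4.25 = 1.144 = (1 + 4.76 λ)/(1 + 2.97 λ).
Solving: λ (I_D1 V_DS2 − I_D2 V_DS1) = I_D2 − I_D1, so λ = (4.86 − 4.25) / (4.25 × 4.76 − 4.86 × 2.97) = 0.61 / 5.8 = 0.105 V⁻¹.

λ = 0.105 V⁻¹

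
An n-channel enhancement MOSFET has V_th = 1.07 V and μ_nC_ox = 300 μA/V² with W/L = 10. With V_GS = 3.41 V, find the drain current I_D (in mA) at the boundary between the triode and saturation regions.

I_D = 8.21 mA

At the boundary V_DS = V_ov = V_GS − V_th = 3.41 − 1.07 = 2.34 V.
k_n = μ_nC_ox · (W/L) = 3 mA/V².
I_D = ½ k_n V_ov² = 0.5 × 3 × 2.34² = 8.21 mA.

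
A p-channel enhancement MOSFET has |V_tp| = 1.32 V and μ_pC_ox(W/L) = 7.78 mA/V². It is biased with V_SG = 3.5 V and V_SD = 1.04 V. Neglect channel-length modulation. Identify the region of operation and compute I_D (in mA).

Triode; I_D = 13.4 mA

V_ov = V_SG − |V_tp| = 3.5 − 1.32 = 2.18 V.
Since V_SD = 1.04 V < V_ov = 2.18 V, the device is in the triode region.
I_D = k_p [V_ov · V_SD − ½ V_SD²] = 7.78 × [2.18 × 1.04 − 0.5 × 1.04²] = 13.4 mA.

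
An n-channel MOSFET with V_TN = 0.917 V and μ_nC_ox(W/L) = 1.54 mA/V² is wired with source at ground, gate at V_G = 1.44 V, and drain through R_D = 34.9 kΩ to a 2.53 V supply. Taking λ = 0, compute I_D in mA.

V_GS = V_G = 1.44 V, so V_ov = 1.44 − 0.917 = 0.523 V.
Assume saturation: I_D = ½ k_n V_ov² = 0.5 × 1.54 × 0.523² = 0.211 mA, giving V_DS = V_DD − I_D R_D = 2.53 − 0.211 × 34.9 = -4.82 V.
But -4.82 V < V_ov = 0.523 V, so the device is actually in triode.
In triode I_D = k_n[V_ov V_DS − ½ V_DS²] and I_D = (V_DD − V_DS)/R_D. Equating: 26.9 V_DS² − 29.11 V_DS + 2.53 = 0, giving V_DS = 0.0953 V (the root below V_ov).
I_D = (2.53 − 0.0953) / 34.9 = 0.0698 mA.

I_D = 0.0698 mA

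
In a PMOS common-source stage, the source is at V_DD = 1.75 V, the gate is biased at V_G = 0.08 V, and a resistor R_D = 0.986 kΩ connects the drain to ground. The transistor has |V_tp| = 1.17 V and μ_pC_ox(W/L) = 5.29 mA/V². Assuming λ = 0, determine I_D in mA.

I_D = 0.661 mA

V_SG = V_DD − V_G = 1.75 − 0.08 = 1.67 V, so V_ov = 1.67 − 1.17 = 0.5 V.
Assume saturation: I_D = ½ k_p V_ov² = 0.5 × 5.29 × 0.5² = 0.661 mA, giving V_SD = V_DD − I_D R_D = 1.75 − 0.661 × 0.986 = 1.1 V.
V_SD = 1.1 V ≥ V_ov = 0.5 V, confirming saturation.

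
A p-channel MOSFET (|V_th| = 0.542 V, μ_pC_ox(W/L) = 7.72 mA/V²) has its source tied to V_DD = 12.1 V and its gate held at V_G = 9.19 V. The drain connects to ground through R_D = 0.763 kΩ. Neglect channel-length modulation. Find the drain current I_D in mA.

I_D = 14.5 mA

V_SG = V_DD − V_G = 12.1 − 9.19 = 2.91 V, so V_ov = 2.91 − 0.542 = 2.37 V.
Assume saturation: I_D = ½ k_p V_ov² = 0.5 × 7.72 × 2.37² = 21.6 mA, giving V_SD = V_DD − I_D R_D = 12.1 − 21.6 × 0.763 = -4.41 V.
But -4.41 V < V_ov = 2.37 V, so the device is actually in triode.
In triode I_D = k_p[V_ov V_SD − ½ V_SD²] and I_D = (V_DD − V_SD)/R_D. Equating: 2.95 V_SD² − 14.95 V_SD + 12.1 = 0, giving V_SD = 1.01 V (the root below V_ov).
I_D = (12.1 − 1.01) / 0.763 = 14.5 mA.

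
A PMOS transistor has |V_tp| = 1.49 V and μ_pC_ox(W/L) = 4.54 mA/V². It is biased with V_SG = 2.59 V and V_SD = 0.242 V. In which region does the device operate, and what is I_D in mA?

V_ov = V_SG − |V_tp| = 2.59 − 1.49 = 1.1 V.
Since V_SD = 0.242 V < V_ov = 1.1 V, the device is in the triode region.
I_D = k_p [V_ov · V_SD − ½ V_SD²] = 4.54 × [1.1 × 0.242 − 0.5 × 0.242²] = 1.08 mA.

Triode; I_D = 1.08 mA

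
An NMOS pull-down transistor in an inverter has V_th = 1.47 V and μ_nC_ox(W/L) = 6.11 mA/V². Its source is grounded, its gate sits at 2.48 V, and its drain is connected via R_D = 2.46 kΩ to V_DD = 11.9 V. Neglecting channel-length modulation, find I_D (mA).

V_GS = V_G = 2.48 V, so V_ov = 2.48 − 1.47 = 1.01 V.
Assume saturation: I_D = ½ k_n V_ov² = 0.5 × 6.11 × 1.01² = 3.12 mA, giving V_DS = V_DD − I_D R_D = 11.9 − 3.12 × 2.46 = 4.23 V.
V_DS = 4.23 V ≥ V_ov = 1.01 V, confirming saturation.

I_D = 3.12 mA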